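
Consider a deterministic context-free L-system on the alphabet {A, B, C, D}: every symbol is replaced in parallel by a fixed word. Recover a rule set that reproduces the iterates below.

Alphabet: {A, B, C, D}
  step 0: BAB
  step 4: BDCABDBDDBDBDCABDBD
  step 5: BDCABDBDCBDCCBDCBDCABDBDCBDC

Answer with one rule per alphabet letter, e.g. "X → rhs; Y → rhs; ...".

  step 4 ⇒ step 5: BDCABDBDDBDBDCABDBD ⇒ BD·C·AB·D·BD·C·BD·C·C·BD·C·BD·C·AB·D·BD·C·BD·C
    A ↦ D
    B ↦ BD
    C ↦ AB
    D ↦ C

A->D, B->BD, C->AB, D->C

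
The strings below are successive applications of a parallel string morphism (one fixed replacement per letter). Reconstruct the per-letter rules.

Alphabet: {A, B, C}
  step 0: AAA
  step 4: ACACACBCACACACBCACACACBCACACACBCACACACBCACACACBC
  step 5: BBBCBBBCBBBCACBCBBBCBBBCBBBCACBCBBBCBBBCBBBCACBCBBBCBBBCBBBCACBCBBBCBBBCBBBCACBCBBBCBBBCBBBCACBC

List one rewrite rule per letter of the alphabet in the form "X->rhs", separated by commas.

  step 4 ⇒ step 5: ACACACBCACACACBCACACACBCACACACBCACACACBCACACACBC ⇒ BB·BC·BB·BC·BB·BC·AC·BC·BB·BC·BB·BC·BB·BC·AC·BC·BB·BC·BB·BC·BB·BC·AC·BC·BB·BC·BB·BC·BB·BC·AC·BC·BB·BC·BB·BC·BB·BC·AC·BC·BB·BC·BB·BC·BB·BC·AC·BC
    A ↦ BB
    B ↦ AC
    C ↦ BC

A->BB, B->AC, C->BC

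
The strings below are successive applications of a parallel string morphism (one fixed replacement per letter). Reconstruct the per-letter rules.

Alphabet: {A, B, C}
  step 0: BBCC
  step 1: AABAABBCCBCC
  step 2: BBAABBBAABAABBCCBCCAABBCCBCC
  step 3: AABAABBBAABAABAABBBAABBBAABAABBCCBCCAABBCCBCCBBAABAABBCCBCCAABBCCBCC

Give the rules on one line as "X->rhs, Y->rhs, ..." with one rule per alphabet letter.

A->B, B->AAB, C->BCC

  step 2 ⇒ step 3: BBAABBBAABAABBCCBCCAABBCCBCC ⇒ AAB·AAB·B·B·AAB·AAB·AAB·B·B·AAB·B·B·AAB·AAB·BCC·BCC·AAB·BCC·BCC·B·B·AAB·AAB·BCC·BCC·AAB·BCC·BCC
    A ↦ B
    B ↦ AAB
    C ↦ BCC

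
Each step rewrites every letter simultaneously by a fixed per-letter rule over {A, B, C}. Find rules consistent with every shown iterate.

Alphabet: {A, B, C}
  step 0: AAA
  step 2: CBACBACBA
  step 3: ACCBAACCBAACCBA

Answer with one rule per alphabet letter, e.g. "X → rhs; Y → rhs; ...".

  step 2 ⇒ step 3: CBACBACBA ⇒ AC·C·BA·AC·C·BA·AC·C·BA
    A ↦ BA
    B ↦ C
    C ↦ AC

A->BA, B->C, C->AC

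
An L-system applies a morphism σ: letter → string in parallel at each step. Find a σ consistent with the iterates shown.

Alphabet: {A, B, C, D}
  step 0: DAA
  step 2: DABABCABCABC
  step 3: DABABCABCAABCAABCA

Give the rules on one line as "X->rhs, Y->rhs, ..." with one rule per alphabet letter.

  step 2 ⇒ step 3: DABABCABCABC ⇒ DAB·AB·C·AB·C·A·AB·C·A·AB·C·A
    A ↦ AB
    B ↦ C
    C ↦ A
    D ↦ DAB

A->AB, B->C, C->A, D->DAB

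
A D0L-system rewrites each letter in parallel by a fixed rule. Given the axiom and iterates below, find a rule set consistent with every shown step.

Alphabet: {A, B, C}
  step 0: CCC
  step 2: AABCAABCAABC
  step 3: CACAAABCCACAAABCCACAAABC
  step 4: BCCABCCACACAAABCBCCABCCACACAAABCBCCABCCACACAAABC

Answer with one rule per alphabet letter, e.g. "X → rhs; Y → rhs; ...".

A->CA, B->AA, C->BC

  step 3 ⇒ step 4: CACAAABCCACAAABCCACAAABC ⇒ BC·CA·BC·CA·CA·CA·AA·BC·BC·CA·BC·CA·CA·CA·AA·BC·BC·CA·BC·CA·CA·CA·AA·BC
    A ↦ CA
    B ↦ AA
    C ↦ BC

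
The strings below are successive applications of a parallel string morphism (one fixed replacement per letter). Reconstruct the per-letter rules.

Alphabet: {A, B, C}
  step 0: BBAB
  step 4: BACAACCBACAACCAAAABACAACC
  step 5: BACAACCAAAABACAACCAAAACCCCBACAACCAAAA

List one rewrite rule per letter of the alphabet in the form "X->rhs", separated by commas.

  step 4 ⇒ step 5: BACAACCBACAACCAAAABACAACC ⇒ BA·C·AA·C·C·AA·AA·BA·C·AA·C·C·AA·AA·C·C·C·C·BA·C·AA·C·C·AA·AA
    A ↦ C
    B ↦ BA
    C ↦ AA

A->C, B->BA, C->AA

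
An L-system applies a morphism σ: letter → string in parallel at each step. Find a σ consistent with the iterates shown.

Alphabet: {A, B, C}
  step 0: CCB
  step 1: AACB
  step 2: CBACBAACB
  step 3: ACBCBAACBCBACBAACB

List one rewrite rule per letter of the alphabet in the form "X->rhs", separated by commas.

  step 2 ⇒ step 3: CBACBAACB ⇒ A·CB·CBA·A·CB·CBA·CBA·A·CB
    A ↦ CBA
    B ↦ CB
    C ↦ A

A->CBA, B->CB, C->A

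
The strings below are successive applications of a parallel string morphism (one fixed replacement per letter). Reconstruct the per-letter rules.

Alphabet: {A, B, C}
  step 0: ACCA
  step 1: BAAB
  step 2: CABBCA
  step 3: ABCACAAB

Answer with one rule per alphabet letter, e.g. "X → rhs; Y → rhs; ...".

A->B, B->CA, C->A

  step 2 ⇒ step 3: CABBCA ⇒ A·B·CA·CA·A·B
    A ↦ B
    B ↦ CA
    C ↦ A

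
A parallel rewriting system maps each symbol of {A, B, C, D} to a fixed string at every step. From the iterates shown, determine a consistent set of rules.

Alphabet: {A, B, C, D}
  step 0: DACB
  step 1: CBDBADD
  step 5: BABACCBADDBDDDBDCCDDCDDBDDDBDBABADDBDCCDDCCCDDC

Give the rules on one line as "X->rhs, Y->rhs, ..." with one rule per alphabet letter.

  step 0 ⇒ step 1: DACB ⇒ C·BD·BA·DD
    A ↦ BD
    B ↦ DD
    C ↦ BA
    D ↦ C

A->BD, B->DD, C->BA, D->C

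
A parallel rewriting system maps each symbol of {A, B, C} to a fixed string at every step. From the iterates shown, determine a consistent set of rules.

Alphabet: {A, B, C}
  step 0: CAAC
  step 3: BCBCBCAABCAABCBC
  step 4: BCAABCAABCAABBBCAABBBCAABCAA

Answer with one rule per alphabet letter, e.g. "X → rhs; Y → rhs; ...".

  step 3 ⇒ step 4: BCBCBCAABCAABCBC ⇒ BC·AA·BC·AA·BC·AA·B·B·BC·AA·B·B·BC·AA·BC·AA
    A ↦ B
    B ↦ BC
    C ↦ AA

A->B, B->BC, C->AA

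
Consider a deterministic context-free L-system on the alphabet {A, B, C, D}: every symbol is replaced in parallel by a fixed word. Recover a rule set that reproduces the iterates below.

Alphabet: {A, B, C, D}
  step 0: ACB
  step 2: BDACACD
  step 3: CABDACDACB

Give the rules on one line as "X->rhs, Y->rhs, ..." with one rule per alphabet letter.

  step 2 ⇒ step 3: BDACACD ⇒ CA·B·D·AC·D·AC·B
    A ↦ D
    B ↦ CA
    C ↦ AC
    D ↦ B

A->D, B->CA, C->AC, D->B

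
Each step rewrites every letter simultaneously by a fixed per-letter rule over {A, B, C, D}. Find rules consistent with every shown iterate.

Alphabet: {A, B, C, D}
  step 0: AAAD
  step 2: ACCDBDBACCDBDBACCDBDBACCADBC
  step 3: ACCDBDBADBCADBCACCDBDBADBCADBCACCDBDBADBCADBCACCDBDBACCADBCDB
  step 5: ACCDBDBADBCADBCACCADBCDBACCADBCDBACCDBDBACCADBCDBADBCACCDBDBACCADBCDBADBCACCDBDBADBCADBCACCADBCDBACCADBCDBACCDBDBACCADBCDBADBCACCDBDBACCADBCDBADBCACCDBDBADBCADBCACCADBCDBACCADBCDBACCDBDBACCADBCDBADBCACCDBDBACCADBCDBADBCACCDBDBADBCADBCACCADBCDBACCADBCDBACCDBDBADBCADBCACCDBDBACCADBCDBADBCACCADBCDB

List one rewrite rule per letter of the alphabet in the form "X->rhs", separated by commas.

  step 2 ⇒ step 3: ACCDBDBACCDBDBACCDBDBACCADBC ⇒ ACC·DB·DB·ADB·C·ADB·C·ACC·DB·DB·ADB·C·ADB·C·ACC·DB·DB·ADB·C·ADB·C·ACC·DB·DB·ACC·ADB·C·DB
    A ↦ ACC
    B ↦ C
    C ↦ DB
    D ↦ ADB

A->ACC, B->C, C->DB, D->ADB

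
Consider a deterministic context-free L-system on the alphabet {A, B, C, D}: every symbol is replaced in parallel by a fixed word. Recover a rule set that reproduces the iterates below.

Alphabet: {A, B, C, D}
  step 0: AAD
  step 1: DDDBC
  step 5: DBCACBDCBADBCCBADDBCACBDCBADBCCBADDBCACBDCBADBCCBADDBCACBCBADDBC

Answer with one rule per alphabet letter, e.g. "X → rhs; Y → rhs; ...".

  step 0 ⇒ step 1: AAD ⇒ D·D·DBC
    A ↦ D
    D ↦ DBC
    B ↦ A  (constrained at step 1)
    C ↦ CB  (constrained at step 1)

A->D, B->A, C->CB, D->DBC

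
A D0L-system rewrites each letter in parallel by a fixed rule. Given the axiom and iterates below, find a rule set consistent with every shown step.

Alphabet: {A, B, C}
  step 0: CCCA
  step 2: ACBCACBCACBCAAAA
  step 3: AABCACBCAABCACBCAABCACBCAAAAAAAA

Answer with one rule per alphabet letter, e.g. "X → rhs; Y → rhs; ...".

  step 2 ⇒ step 3: ACBCACBCACBCAAAA ⇒ AA·BC·AC·BC·AA·BC·AC·BC·AA·BC·AC·BC·AA·AA·AA·AA
    A ↦ AA
    B ↦ AC
    C ↦ BC

A->AA, B->AC, C->BC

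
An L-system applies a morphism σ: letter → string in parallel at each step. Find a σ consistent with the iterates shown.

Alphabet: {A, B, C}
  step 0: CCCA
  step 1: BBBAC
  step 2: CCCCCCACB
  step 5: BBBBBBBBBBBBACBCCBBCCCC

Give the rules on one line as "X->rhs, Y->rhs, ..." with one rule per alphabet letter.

A->AC, B->CC, C->B

  step 1 ⇒ step 2: BBBAC ⇒ CC·CC·CC·AC·B
    A ↦ AC
    B ↦ CC
    C ↦ B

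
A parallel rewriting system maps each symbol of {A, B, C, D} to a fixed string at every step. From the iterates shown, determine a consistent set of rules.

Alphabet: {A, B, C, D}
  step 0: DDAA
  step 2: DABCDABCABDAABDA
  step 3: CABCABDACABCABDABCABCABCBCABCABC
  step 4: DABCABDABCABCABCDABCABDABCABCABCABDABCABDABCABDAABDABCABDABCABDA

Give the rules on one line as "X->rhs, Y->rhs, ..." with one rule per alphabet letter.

A->BC, B->AB, C->DA, D->CA

  step 3 ⇒ step 4: CABCABDACABCABDABCABCABCBCABCABC ⇒ DA·BC·AB·DA·BC·AB·CA·BC·DA·BC·AB·DA·BC·AB·CA·BC·AB·DA·BC·AB·DA·BC·AB·DA·AB·DA·BC·AB·DA·BC·AB·DA
    A ↦ BC
    B ↦ AB
    C ↦ DA
    D ↦ CA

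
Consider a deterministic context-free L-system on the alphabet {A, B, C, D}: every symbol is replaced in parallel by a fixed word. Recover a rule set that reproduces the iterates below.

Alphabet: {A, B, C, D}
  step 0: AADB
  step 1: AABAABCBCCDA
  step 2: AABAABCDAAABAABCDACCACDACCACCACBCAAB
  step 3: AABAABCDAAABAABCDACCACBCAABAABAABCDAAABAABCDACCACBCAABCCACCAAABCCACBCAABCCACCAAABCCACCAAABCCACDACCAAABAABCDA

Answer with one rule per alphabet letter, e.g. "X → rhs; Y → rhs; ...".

A->AAB, B->CDA, C->CCA, D->CBC

  step 2 ⇒ step 3: AABAABCDAAABAABCDACCACDACCACCACBCAAB ⇒ AAB·AAB·CDA·AAB·AAB·CDA·CCA·CBC·AAB·AAB·AAB·CDA·AAB·AAB·CDA·CCA·CBC·AAB·CCA·CCA·AAB·CCA·CBC·AAB·CCA·CCA·AAB·CCA·CCA·AAB·CCA·CDA·CCA·AAB·AAB·CDA
    A ↦ AAB
    B ↦ CDA
    C ↦ CCA
    D ↦ CBC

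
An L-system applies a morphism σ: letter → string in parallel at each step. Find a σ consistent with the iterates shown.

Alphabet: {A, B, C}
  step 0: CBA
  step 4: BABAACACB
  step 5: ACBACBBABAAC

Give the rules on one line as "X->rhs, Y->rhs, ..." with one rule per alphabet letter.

  step 4 ⇒ step 5: BABAACACB ⇒ AC·B·AC·B·B·A·B·A·AC
    A ↦ B
    B ↦ AC
    C ↦ A

A->B, B->AC, C->A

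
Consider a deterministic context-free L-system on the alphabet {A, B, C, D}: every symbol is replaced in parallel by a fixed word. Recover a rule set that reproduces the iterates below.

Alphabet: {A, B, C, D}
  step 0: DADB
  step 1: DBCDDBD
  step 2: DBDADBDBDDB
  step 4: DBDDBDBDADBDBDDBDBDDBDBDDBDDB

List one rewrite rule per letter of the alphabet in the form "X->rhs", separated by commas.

A->CD, B->D, C->A, D->DB

  step 1 ⇒ step 2: DBCDDBD ⇒ DB·D·A·DB·DB·D·DB
    B ↦ D
    C ↦ A
    D ↦ DB
  step 0 ⇒ step 1: DADB ⇒ DB·CD·DB·D
    A ↦ CD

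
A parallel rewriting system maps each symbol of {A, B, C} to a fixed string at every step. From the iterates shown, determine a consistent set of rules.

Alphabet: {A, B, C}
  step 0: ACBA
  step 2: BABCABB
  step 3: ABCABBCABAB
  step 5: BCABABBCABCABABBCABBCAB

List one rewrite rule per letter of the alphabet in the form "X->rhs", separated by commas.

A->C, B->AB, C->B

  step 2 ⇒ step 3: BABCABB ⇒ AB·C·AB·B·C·AB·AB
    A ↦ C
    B ↦ AB
    C ↦ B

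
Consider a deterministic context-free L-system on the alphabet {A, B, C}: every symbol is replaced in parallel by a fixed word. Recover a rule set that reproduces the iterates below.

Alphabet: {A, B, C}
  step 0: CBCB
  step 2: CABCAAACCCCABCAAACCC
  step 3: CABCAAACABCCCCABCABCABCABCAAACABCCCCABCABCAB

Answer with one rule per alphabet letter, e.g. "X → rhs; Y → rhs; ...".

  step 2 ⇒ step 3: CABCAAACCCCABCAAACCC ⇒ CAB·C·AAA·CAB·C·C·C·CAB·CAB·CAB·CAB·C·AAA·CAB·C·C·C·CAB·CAB·CAB
    A ↦ C
    B ↦ AAA
    C ↦ CAB

A->C, B->AAA, C->CAB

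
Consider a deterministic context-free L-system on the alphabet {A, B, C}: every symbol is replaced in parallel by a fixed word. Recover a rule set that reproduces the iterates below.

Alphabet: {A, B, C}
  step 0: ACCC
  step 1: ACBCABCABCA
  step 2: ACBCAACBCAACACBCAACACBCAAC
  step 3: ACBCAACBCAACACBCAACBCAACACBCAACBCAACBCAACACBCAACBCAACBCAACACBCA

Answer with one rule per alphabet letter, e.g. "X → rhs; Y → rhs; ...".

  step 2 ⇒ step 3: ACBCAACBCAACACBCAACACBCAAC ⇒ AC·BCA·AC·BCA·AC·AC·BCA·AC·BCA·AC·AC·BCA·AC·BCA·AC·BCA·AC·AC·BCA·AC·BCA·AC·BCA·AC·AC·BCA
    A ↦ AC
    B ↦ AC
    C ↦ BCA

A->AC, B->AC, C->BCA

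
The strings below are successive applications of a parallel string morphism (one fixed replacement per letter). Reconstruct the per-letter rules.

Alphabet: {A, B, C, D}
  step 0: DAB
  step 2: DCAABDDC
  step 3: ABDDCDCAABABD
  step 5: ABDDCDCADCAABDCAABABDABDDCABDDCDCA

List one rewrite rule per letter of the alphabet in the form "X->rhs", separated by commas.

  step 2 ⇒ step 3: DCAABDDC ⇒ AB·D·DC·DC·A·AB·AB·D
    A ↦ DC
    B ↦ A
    C ↦ D
    D ↦ AB

A->DC, B->A, C->D, D->AB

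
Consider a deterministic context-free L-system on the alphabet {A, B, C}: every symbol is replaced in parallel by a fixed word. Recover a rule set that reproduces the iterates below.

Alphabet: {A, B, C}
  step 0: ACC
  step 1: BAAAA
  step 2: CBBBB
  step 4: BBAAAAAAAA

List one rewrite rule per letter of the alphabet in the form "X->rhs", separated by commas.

A->B, B->C, C->AA

  step 1 ⇒ step 2: BAAAA ⇒ C·B·B·B·B
    A ↦ B
    B ↦ C
  step 0 ⇒ step 1: ACC ⇒ B·AA·AA
    C ↦ AA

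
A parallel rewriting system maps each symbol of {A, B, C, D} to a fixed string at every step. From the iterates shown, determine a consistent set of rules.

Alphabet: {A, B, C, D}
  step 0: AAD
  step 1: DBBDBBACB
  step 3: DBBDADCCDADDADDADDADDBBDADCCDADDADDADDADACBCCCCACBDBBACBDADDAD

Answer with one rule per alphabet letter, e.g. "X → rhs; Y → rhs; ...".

A->DBB, B->CC, C->DAD, D->ACB

  step 0 ⇒ step 1: AAD ⇒ DBB·DBB·ACB
    A ↦ DBB
    D ↦ ACB
    B ↦ CC  (constrained at step 1)
    C ↦ DAD  (constrained at step 1)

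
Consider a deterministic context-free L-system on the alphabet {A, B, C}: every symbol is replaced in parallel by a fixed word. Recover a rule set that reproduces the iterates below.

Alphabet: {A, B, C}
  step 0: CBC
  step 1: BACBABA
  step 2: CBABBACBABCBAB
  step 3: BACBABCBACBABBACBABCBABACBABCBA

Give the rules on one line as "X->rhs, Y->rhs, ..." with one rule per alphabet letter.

  step 2 ⇒ step 3: CBABBACBABCBAB ⇒ BA·CBA·B·CBA·CBA·B·BA·CBA·B·CBA·BA·CBA·B·CBA
    A ↦ B
    B ↦ CBA
    C ↦ BA

A->B, B->CBA, C->BA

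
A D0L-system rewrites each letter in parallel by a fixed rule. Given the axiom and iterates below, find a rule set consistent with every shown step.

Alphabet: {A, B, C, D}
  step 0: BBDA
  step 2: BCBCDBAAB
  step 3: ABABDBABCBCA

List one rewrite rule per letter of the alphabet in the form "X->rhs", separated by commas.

A->BC, B->A, C->B, D->DB

  step 2 ⇒ step 3: BCBCDBAAB ⇒ A·B·A·B·DB·A·BC·BC·A
    A ↦ BC
    B ↦ A
    C ↦ B
    D ↦ DB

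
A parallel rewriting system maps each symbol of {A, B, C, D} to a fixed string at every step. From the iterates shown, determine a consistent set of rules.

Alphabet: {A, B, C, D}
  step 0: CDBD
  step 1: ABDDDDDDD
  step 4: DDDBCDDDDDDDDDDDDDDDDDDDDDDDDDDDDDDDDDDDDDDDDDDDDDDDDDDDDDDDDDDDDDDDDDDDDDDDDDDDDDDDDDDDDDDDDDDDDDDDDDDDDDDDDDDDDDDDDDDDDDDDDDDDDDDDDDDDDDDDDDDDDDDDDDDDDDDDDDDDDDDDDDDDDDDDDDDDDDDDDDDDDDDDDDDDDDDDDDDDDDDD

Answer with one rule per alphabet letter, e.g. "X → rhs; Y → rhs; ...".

A->BC, B->D, C->AB, D->DDD

  step 0 ⇒ step 1: CDBD ⇒ AB·DDD·D·DDD
    B ↦ D
    C ↦ AB
    D ↦ DDD
    A ↦ BC  (constrained at step 1)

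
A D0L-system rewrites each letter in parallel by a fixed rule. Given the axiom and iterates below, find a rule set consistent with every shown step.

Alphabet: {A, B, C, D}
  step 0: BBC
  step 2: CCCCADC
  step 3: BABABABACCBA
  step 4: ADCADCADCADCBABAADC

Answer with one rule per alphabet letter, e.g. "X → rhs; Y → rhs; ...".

  step 3 ⇒ step 4: BABABABACCBA ⇒ AD·C·AD·C·AD·C·AD·C·BA·BA·AD·C
    A ↦ C
    B ↦ AD
    C ↦ BA
  step 2 ⇒ step 3: CCCCADC ⇒ BA·BA·BA·BA·C·C·BA
    D ↦ C

A->C, B->AD, C->BA, D->C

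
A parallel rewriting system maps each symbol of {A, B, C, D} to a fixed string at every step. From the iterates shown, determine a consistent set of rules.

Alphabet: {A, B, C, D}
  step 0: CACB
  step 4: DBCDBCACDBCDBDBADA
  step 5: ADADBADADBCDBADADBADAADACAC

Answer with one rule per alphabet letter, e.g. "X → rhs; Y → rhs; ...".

  step 4 ⇒ step 5: DBCDBCACDBCDBDBADA ⇒ A·DA·DB·A·DA·DB·C·DB·A·DA·DB·A·DA·A·DA·C·A·C
    A ↦ C
    B ↦ DA
    C ↦ DB
    D ↦ A

A->C, B->DA, C->DB, D->A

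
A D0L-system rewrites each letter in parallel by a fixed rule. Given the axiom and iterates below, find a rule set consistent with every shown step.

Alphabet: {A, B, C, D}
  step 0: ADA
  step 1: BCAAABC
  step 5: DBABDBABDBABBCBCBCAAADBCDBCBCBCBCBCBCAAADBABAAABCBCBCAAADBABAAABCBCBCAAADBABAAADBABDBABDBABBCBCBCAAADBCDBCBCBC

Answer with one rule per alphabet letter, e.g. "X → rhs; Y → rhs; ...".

  step 0 ⇒ step 1: ADA ⇒ BC·AAA·BC
    A ↦ BC
    D ↦ AAA
    B ↦ D  (constrained at step 1)
    C ↦ BAB  (constrained at step 1)

A->BC, B->D, C->BAB, D->AAA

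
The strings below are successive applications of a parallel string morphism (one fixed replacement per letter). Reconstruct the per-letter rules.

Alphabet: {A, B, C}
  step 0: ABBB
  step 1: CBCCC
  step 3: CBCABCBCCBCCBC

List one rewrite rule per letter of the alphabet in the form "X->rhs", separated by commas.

A->CB, B->C, C->AB

  step 0 ⇒ step 1: ABBB ⇒ CB·C·C·C
    A ↦ CB
    B ↦ C
    C ↦ AB  (constrained at step 1)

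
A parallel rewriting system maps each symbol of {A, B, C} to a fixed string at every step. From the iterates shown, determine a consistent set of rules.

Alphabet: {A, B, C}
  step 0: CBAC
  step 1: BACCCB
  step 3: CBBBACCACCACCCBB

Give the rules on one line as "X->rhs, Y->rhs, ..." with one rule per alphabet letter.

  step 0 ⇒ step 1: CBAC ⇒ B·ACC·C·B
    A ↦ C
    B ↦ ACC
    C ↦ B

A->C, B->ACC, C->B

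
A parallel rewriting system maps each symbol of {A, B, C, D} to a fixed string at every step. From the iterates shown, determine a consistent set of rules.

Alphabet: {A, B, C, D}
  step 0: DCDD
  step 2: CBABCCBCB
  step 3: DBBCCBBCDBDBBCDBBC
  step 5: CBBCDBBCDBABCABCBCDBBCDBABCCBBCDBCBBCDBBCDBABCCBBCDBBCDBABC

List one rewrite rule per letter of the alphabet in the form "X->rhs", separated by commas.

A->CB, B->BC, C->DB, D->A

  step 2 ⇒ step 3: CBABCCBCB ⇒ DB·BC·CB·BC·DB·DB·BC·DB·BC
    A ↦ CB
    B ↦ BC
    C ↦ DB
    D ↦ A  (constrained at step 0)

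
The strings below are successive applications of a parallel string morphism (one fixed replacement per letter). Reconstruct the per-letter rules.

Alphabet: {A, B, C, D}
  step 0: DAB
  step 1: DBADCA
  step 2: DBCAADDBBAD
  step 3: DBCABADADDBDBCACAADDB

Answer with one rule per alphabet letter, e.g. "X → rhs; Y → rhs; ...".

  step 2 ⇒ step 3: DBCAADDBBAD ⇒ DB·CA·B·AD·AD·DB·DB·CA·CA·AD·DB
    A ↦ AD
    B ↦ CA
    C ↦ B
    D ↦ DB

A->AD, B->CA, C->B, D->DB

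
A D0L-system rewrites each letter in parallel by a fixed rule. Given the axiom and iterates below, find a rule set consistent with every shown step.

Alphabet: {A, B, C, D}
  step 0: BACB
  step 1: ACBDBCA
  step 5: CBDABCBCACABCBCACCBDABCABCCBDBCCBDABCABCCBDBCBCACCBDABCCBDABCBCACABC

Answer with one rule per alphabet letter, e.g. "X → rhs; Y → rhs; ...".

A->CBD, B->A, C->BC, D->C

  step 0 ⇒ step 1: BACB ⇒ A·CBD·BC·A
    A ↦ CBD
    B ↦ A
    C ↦ BC
    D ↦ C  (constrained at step 1)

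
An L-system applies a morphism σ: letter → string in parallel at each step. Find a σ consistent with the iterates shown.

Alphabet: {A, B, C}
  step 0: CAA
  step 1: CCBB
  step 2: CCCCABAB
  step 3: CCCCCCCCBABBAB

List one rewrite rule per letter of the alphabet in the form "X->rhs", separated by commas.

  step 2 ⇒ step 3: CCCCABAB ⇒ CC·CC·CC·CC·B·AB·B·AB
    A ↦ B
    B ↦ AB
    C ↦ CC

A->B, B->AB, C->CC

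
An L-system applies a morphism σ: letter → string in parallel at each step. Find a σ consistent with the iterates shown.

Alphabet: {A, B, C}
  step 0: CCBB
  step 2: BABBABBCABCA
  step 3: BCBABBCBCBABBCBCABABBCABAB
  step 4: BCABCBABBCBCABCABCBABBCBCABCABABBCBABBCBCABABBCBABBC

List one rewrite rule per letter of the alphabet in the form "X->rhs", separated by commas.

  step 3 ⇒ step 4: BCBABBCBCBABBCBCABABBCABAB ⇒ BC·A·BC·BAB·BC·BC·A·BC·A·BC·BAB·BC·BC·A·BC·A·BAB·BC·BAB·BC·BC·A·BAB·BC·BAB·BC
    A ↦ BAB
    B ↦ BC
    C ↦ A

A->BAB, B->BC, C->A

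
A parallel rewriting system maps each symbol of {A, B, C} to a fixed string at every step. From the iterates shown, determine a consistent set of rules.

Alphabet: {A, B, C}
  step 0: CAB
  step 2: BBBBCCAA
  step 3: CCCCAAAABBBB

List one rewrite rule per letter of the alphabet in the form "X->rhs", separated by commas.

  step 2 ⇒ step 3: BBBBCCAA ⇒ C·C·C·C·AA·AA·BB·BB
    A ↦ BB
    B ↦ C
    C ↦ AA

A->BB, B->C, C->AA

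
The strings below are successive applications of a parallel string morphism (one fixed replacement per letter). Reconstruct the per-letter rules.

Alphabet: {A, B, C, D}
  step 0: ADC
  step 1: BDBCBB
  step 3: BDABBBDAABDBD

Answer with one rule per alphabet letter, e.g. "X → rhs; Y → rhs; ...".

A->BD, B->A, C->BB, D->BC

  step 0 ⇒ step 1: ADC ⇒ BD·BC·BB
    A ↦ BD
    C ↦ BB
    D ↦ BC
    B ↦ A  (constrained at step 1)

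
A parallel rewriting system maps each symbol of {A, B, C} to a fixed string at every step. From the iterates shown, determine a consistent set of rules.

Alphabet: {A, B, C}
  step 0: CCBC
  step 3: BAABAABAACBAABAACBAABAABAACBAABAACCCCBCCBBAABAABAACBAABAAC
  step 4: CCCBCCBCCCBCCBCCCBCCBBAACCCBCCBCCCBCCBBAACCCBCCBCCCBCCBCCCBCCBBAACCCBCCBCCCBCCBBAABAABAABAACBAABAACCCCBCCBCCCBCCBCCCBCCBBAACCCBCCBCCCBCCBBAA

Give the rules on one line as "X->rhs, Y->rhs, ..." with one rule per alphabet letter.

A->CCB, B->C, C->BAA

  step 3 ⇒ step 4: BAABAABAACBAABAACBAABAABAACBAABAACCCCBCCBBAABAABAACBAABAAC ⇒ C·CCB·CCB·C·CCB·CCB·C·CCB·CCB·BAA·C·CCB·CCB·C·CCB·CCB·BAA·C·CCB·CCB·C·CCB·CCB·C·CCB·CCB·BAA·C·CCB·CCB·C·CCB·CCB·BAA·BAA·BAA·BAA·C·BAA·BAA·C·C·CCB·CCB·C·CCB·CCB·C·CCB·CCB·BAA·C·CCB·CCB·C·CCB·CCB·BAA
    A ↦ CCB
    B ↦ C
    C ↦ BAA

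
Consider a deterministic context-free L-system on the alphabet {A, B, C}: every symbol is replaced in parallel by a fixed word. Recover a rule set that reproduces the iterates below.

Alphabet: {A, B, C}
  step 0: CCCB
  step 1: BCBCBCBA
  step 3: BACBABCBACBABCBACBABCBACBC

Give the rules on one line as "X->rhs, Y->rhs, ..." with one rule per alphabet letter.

A->C, B->BA, C->BC

  step 0 ⇒ step 1: CCCB ⇒ BC·BC·BC·BA
    B ↦ BA
    C ↦ BC
    A ↦ C  (constrained at step 1)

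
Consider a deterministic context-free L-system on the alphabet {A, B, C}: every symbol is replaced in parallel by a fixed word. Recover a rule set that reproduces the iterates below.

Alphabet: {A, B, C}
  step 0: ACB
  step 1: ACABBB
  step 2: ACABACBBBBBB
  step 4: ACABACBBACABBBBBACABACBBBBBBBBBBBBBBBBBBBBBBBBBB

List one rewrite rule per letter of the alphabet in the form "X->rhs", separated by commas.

A->AC, B->BB, C->AB

  step 1 ⇒ step 2: ACABBB ⇒ AC·AB·AC·BB·BB·BB
    A ↦ AC
    B ↦ BB
    C ↦ AB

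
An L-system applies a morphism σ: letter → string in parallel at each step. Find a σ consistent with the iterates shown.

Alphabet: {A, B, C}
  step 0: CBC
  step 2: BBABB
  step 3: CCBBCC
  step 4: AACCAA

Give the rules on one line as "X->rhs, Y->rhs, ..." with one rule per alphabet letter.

  step 3 ⇒ step 4: CCBBCC ⇒ A·A·C·C·A·A
    B ↦ C
    C ↦ A
  step 2 ⇒ step 3: BBABB ⇒ C·C·BB·C·C
    A ↦ BB

A->BB, B->C, C->A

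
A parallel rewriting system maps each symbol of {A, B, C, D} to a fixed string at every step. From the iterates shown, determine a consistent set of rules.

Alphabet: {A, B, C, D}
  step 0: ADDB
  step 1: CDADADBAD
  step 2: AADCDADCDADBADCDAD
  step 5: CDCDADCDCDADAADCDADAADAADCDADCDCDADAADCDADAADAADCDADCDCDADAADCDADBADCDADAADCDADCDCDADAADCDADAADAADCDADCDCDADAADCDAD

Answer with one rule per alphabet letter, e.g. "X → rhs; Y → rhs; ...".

  step 1 ⇒ step 2: CDADADBAD ⇒ A·AD·CD·AD·CD·AD·BAD·CD·AD
    A ↦ CD
    B ↦ BAD
    C ↦ A
    D ↦ AD

A->CD, B->BAD, C->A, D->AD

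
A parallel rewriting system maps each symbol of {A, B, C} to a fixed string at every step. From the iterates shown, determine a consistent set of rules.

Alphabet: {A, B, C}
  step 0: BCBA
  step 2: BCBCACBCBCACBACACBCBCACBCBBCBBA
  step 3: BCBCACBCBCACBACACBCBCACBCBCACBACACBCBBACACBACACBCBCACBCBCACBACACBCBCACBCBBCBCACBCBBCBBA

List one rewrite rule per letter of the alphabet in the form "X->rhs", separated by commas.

A->BA, B->BCB, C->CAC

  step 2 ⇒ step 3: BCBCACBCBCACBACACBCBCACBCBBCBBA ⇒ BCB·CAC·BCB·CAC·BA·CAC·BCB·CAC·BCB·CAC·BA·CAC·BCB·BA·CAC·BA·CAC·BCB·CAC·BCB·CAC·BA·CAC·BCB·CAC·BCB·BCB·CAC·BCB·BCB·BA
    A ↦ BA
    B ↦ BCB
    C ↦ CAC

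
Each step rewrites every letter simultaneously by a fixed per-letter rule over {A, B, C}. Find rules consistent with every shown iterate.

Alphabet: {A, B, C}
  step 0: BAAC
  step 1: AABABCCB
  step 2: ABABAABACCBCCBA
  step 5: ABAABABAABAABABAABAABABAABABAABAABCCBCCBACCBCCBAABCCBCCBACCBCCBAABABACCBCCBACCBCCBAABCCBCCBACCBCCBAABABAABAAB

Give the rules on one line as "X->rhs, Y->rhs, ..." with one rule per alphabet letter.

A->AB, B->A, C->CCB

  step 1 ⇒ step 2: AABABCCB ⇒ AB·AB·A·AB·A·CCB·CCB·A
    A ↦ AB
    B ↦ A
    C ↦ CCB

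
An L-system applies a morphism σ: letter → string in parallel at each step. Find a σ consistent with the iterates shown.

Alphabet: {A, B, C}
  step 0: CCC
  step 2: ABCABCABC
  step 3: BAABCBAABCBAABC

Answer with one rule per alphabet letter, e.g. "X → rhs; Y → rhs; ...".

A->BA, B->A, C->BC

  step 2 ⇒ step 3: ABCABCABC ⇒ BA·A·BC·BA·A·BC·BA·A·BC
    A ↦ BA
    B ↦ A
    C ↦ BC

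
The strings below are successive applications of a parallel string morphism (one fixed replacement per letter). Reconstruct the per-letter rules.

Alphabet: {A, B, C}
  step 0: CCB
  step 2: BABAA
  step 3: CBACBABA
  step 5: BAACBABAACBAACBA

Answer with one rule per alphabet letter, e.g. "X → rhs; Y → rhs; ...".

A->BA, B->C, C->A

  step 2 ⇒ step 3: BABAA ⇒ C·BA·C·BA·BA
    A ↦ BA
    B ↦ C
    C ↦ A  (constrained at step 0)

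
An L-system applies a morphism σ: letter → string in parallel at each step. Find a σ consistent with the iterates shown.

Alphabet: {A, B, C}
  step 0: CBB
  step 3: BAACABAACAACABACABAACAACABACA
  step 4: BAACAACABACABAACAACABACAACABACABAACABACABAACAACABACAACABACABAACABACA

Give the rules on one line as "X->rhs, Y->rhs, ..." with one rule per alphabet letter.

  step 3 ⇒ step 4: BAACABAACAACABACABAACAACABACA ⇒ BA·ACA·ACA·B·ACA·BA·ACA·ACA·B·ACA·ACA·B·ACA·BA·ACA·B·ACA·BA·ACA·ACA·B·ACA·ACA·B·ACA·BA·ACA·B·ACA
    A ↦ ACA
    B ↦ BA
    C ↦ B

A->ACA, B->BA, C->B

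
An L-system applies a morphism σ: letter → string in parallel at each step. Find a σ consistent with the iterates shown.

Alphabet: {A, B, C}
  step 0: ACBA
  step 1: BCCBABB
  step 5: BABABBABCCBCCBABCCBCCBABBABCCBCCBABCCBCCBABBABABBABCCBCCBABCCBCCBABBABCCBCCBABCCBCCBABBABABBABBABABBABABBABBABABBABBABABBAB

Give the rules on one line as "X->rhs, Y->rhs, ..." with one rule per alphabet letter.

  step 0 ⇒ step 1: ACBA ⇒ B·CCB·AB·B
    A ↦ B
    B ↦ AB
    C ↦ CCB

A->B, B->AB, C->CCB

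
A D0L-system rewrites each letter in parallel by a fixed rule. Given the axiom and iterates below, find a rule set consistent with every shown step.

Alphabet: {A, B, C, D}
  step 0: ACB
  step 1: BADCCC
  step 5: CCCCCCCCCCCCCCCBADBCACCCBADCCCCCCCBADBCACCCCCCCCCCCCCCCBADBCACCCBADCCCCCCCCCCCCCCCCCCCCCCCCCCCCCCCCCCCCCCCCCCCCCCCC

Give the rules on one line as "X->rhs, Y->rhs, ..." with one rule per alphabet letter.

  step 0 ⇒ step 1: ACB ⇒ BAD·CC·C
    A ↦ BAD
    B ↦ C
    C ↦ CC
    D ↦ BCA  (constrained at step 1)

A->BAD, B->C, C->CC, D->BCA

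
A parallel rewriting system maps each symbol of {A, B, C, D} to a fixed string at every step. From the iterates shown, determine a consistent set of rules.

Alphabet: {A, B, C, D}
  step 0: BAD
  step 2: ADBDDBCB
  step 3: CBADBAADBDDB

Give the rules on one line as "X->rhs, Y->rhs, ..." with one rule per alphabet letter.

  step 2 ⇒ step 3: ADBDDBCB ⇒ CB·A·DB·A·A·DB·D·DB
    A ↦ CB
    B ↦ DB
    C ↦ D
    D ↦ A

A->CB, B->DB, C->D, D->A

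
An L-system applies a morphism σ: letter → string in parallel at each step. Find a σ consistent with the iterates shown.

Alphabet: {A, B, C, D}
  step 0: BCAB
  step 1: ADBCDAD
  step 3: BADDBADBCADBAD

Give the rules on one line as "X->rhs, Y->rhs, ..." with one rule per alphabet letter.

A->D, B->AD, C->BC, D->B

  step 0 ⇒ step 1: BCAB ⇒ AD·BC·D·AD
    A ↦ D
    B ↦ AD
    C ↦ BC
    D ↦ B  (constrained at step 1)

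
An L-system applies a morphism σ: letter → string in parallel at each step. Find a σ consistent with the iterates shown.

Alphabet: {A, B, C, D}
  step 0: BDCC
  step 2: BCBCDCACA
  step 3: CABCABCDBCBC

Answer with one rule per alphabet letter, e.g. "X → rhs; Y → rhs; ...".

  step 2 ⇒ step 3: BCBCDCACA ⇒ CA·B·CA·B·CD·B·C·B·C
    A ↦ C
    B ↦ CA
    C ↦ B
    D ↦ CD

A->C, B->CA, C->B, D->CD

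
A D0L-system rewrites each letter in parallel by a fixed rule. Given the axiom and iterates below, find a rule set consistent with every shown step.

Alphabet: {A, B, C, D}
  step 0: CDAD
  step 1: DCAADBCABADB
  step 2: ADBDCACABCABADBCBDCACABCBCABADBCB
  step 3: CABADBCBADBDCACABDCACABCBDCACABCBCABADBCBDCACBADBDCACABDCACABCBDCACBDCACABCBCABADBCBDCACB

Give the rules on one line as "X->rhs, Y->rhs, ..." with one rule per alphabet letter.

  step 2 ⇒ step 3: ADBDCACABCABADBCBDCACABCBCABADBCB ⇒ CAB·ADB·CB·ADB·DCA·CAB·DCA·CAB·CB·DCA·CAB·CB·CAB·ADB·CB·DCA·CB·ADB·DCA·CAB·DCA·CAB·CB·DCA·CB·DCA·CAB·CB·CAB·ADB·CB·DCA·CB
    A ↦ CAB
    B ↦ CB
    C ↦ DCA
    D ↦ ADB

A->CAB, B->CB, C->DCA, D->ADB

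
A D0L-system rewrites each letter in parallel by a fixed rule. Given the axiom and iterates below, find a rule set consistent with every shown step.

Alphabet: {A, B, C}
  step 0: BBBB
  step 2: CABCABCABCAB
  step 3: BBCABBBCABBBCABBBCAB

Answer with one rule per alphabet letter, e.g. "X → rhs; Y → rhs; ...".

  step 2 ⇒ step 3: CABCABCABCAB ⇒ BB·C·AB·BB·C·AB·BB·C·AB·BB·C·AB
    A ↦ C
    B ↦ AB
    C ↦ BB

A->C, B->AB, C->BB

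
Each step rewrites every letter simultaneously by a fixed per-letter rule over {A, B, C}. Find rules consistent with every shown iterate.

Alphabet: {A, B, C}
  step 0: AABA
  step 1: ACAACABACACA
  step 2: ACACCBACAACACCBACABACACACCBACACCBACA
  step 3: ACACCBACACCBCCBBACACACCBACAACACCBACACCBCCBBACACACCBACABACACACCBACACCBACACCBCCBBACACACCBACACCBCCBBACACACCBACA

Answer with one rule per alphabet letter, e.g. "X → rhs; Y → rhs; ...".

A->ACA, B->BAC, C->CCB

  step 2 ⇒ step 3: ACACCBACAACACCBACABACACACCBACACCBACA ⇒ ACA·CCB·ACA·CCB·CCB·BAC·ACA·CCB·ACA·ACA·CCB·ACA·CCB·CCB·BAC·ACA·CCB·ACA·BAC·ACA·CCB·ACA·CCB·ACA·CCB·CCB·BAC·ACA·CCB·ACA·CCB·CCB·BAC·ACA·CCB·ACA
    A ↦ ACA
    B ↦ BAC
    C ↦ CCB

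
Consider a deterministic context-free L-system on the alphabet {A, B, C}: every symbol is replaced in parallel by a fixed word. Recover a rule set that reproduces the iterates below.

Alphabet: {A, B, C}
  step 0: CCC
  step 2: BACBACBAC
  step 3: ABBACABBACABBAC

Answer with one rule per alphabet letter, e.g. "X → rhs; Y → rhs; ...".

A->B, B->AB, C->AC

  step 2 ⇒ step 3: BACBACBAC ⇒ AB·B·AC·AB·B·AC·AB·B·AC
    A ↦ B
    B ↦ AB
    C ↦ AC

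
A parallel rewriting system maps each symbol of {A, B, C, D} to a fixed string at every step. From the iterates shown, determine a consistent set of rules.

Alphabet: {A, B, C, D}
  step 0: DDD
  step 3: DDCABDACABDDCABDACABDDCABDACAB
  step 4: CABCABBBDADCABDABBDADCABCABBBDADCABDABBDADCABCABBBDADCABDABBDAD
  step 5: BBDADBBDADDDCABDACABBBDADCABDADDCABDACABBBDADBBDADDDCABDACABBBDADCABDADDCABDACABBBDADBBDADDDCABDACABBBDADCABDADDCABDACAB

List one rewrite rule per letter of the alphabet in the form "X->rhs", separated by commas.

A->DA, B->D, C->BB, D->CAB

  step 4 ⇒ step 5: CABCABBBDADCABDABBDADCABCABBBDADCABDABBDADCABCABBBDADCABDABBDAD ⇒ BB·DA·D·BB·DA·D·D·D·CAB·DA·CAB·BB·DA·D·CAB·DA·D·D·CAB·DA·CAB·BB·DA·D·BB·DA·D·D·D·CAB·DA·CAB·BB·DA·D·CAB·DA·D·D·CAB·DA·CAB·BB·DA·D·BB·DA·D·D·D·CAB·DA·CAB·BB·DA·D·CAB·DA·D·D·CAB·DA·CAB
    A ↦ DA
    B ↦ D
    C ↦ BB
    D ↦ CAB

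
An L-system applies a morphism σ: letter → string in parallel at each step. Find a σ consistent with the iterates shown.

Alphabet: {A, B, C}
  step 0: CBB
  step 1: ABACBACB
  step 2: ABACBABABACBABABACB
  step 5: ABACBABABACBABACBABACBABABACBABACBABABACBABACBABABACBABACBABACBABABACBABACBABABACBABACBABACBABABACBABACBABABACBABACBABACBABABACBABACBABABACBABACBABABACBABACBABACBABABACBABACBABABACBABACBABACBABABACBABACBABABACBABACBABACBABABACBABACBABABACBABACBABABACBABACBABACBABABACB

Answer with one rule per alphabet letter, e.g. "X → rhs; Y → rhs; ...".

A->AB, B->ACB, C->AB

  step 1 ⇒ step 2: ABACBACB ⇒ AB·ACB·AB·AB·ACB·AB·AB·ACB
    A ↦ AB
    B ↦ ACB
    C ↦ AB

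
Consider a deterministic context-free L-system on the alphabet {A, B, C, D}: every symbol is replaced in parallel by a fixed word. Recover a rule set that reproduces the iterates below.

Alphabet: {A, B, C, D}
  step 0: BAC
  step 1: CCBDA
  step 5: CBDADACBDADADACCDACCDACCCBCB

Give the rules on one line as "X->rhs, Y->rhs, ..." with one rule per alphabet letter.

  step 0 ⇒ step 1: BAC ⇒ CC·B·DA
    A ↦ B
    B ↦ CC
    C ↦ DA
    D ↦ C  (constrained at step 1)

A->B, B->CC, C->DA, D->C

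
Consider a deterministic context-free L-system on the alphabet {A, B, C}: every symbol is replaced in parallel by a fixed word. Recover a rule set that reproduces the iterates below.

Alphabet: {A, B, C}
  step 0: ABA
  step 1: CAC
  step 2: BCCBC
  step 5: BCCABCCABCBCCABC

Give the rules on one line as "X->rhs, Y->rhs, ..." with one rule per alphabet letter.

A->C, B->A, C->BC

  step 1 ⇒ step 2: CAC ⇒ BC·C·BC
    A ↦ C
    C ↦ BC
  step 0 ⇒ step 1: ABA ⇒ C·A·C
    B ↦ A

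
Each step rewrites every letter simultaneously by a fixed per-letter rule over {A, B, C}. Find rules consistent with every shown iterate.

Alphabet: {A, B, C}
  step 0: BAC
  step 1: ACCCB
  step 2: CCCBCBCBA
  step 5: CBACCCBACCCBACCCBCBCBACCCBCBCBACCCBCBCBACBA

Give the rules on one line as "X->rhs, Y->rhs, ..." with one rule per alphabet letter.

  step 1 ⇒ step 2: ACCCB ⇒ CC·CB·CB·CB·A
    A ↦ CC
    B ↦ A
    C ↦ CB

A->CC, B->A, C->CB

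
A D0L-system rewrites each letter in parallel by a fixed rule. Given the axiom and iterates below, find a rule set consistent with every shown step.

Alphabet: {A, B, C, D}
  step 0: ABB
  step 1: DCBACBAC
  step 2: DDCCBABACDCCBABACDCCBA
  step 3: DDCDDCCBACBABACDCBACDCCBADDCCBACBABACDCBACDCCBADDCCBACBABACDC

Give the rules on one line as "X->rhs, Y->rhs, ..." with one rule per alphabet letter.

A->DC, B->BAC, C->CBA, D->DDC

  step 2 ⇒ step 3: DDCCBABACDCCBABACDCCBA ⇒ DDC·DDC·CBA·CBA·BAC·DC·BAC·DC·CBA·DDC·CBA·CBA·BAC·DC·BAC·DC·CBA·DDC·CBA·CBA·BAC·DC
    A ↦ DC
    B ↦ BAC
    C ↦ CBA
    D ↦ DDC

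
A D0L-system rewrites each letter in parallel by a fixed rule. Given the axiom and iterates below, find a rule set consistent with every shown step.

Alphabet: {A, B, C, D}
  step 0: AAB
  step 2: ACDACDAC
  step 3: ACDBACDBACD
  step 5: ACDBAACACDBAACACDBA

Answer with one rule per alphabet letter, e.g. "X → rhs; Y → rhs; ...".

  step 2 ⇒ step 3: ACDACDAC ⇒ AC·D·B·AC·D·B·AC·D
    A ↦ AC
    C ↦ D
    D ↦ B
    B ↦ A  (constrained at step 0)

A->AC, B->A, C->D, D->B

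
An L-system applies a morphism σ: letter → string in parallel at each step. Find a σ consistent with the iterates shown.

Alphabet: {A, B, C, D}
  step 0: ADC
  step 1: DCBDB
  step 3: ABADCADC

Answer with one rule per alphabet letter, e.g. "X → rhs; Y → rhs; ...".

  step 0 ⇒ step 1: ADC ⇒ DC·B·DB
    A ↦ DC
    C ↦ DB
    D ↦ B
    B ↦ A  (constrained at step 1)

A->DC, B->A, C->DB, D->B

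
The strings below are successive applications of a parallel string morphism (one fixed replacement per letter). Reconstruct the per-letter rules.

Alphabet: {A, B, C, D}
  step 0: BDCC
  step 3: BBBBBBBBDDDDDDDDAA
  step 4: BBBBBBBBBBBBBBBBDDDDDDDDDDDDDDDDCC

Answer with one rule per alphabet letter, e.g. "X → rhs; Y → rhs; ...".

  step 3 ⇒ step 4: BBBBBBBBDDDDDDDDAA ⇒ BB·BB·BB·BB·BB·BB·BB·BB·DD·DD·DD·DD·DD·DD·DD·DD·C·C
    A ↦ C
    B ↦ BB
    D ↦ DD
    C ↦ A  (constrained at step 0)

A->C, B->BB, C->A, D->DD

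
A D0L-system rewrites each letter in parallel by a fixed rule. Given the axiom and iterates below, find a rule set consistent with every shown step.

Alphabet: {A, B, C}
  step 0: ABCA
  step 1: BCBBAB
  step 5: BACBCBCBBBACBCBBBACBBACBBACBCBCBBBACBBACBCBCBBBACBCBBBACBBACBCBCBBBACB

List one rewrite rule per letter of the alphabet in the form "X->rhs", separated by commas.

  step 0 ⇒ step 1: ABCA ⇒ B·CB·BA·B
    A ↦ B
    B ↦ CB
    C ↦ BA

A->B, B->CB, C->BA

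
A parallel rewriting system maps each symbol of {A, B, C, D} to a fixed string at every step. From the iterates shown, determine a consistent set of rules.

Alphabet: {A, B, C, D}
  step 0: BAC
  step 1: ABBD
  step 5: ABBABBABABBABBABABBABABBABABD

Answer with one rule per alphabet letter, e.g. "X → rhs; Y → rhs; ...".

  step 0 ⇒ step 1: BAC ⇒ AB·B·D
    A ↦ B
    B ↦ AB
    C ↦ D
    D ↦ BC  (constrained at step 1)

A->B, B->AB, C->D, D->BC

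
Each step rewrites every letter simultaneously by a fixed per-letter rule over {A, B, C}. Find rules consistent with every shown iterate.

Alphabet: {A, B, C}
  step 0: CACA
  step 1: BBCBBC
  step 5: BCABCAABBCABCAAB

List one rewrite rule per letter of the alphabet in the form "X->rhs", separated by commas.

  step 0 ⇒ step 1: CACA ⇒ B·BC·B·BC
    A ↦ BC
    C ↦ B
    B ↦ A  (constrained at step 1)

A->BC, B->A, C->B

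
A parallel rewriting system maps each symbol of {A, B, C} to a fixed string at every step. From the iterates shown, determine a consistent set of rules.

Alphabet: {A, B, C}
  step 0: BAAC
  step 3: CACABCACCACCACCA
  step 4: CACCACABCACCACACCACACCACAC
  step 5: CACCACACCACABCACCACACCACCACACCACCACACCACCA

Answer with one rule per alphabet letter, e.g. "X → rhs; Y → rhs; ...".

A->C, B->AB, C->CA

  step 4 ⇒ step 5: CACCACABCACCACACCACACCACAC ⇒ CA·C·CA·CA·C·CA·C·AB·CA·C·CA·CA·C·CA·C·CA·CA·C·CA·C·CA·CA·C·CA·C·CA
    A ↦ C
    B ↦ AB
    C ↦ CA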